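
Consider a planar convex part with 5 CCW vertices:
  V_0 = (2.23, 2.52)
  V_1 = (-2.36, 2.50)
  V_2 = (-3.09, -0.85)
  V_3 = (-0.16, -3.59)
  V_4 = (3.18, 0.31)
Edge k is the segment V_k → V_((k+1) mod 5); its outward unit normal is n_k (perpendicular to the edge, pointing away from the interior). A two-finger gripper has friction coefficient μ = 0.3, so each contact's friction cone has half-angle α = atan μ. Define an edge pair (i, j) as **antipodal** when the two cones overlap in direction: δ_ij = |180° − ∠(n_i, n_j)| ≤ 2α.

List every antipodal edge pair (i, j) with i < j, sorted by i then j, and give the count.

count = 2; pairs: (1,3), (2,4)

α = atan 0.3 = 16.70°;  2α = 33.40°
n_0 = (-0.0044, +1.0000)
n_1 = (-0.9771, +0.2129)
n_2 = (-0.6830, -0.7304)
n_3 = (+0.7595, -0.6505)
n_4 = (+0.9187, +0.3949)
  (0,1): δ = 102.54°  ·
  (0,2): δ = 43.33°  ·
  (0,3): δ = 49.17°  ·
  (0,4): δ = 113.01°  ·
  (1,2): δ = 120.79°  ·
  (1,3): δ = 28.28°  ✓
  (1,4): δ = 35.55°  ·
  (2,3): δ = 87.50°  ·
  (2,4): δ = 23.66°  ✓
  (3,4): δ = 116.16°  ·
antipodal pairs: 2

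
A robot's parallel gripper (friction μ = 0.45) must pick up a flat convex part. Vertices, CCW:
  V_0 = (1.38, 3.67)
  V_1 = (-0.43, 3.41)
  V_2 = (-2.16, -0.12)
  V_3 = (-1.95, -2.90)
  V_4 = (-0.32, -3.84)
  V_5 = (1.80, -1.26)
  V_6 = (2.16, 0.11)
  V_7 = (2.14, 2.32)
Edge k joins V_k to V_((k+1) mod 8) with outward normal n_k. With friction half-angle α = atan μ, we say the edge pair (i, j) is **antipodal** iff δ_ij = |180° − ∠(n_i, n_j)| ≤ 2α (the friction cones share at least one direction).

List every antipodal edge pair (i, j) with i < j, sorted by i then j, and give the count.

α = atan 0.45 = 24.23°;  2α = 48.46°
n_0 = (-0.1422, +0.9898)
n_1 = (-0.8980, +0.4401)
n_2 = (-0.9972, -0.0753)
n_3 = (-0.4996, -0.8663)
n_4 = (+0.7726, -0.6349)
n_5 = (+0.9672, -0.2541)
n_6 = (+1.0000, +0.0090)
n_7 = (+0.8714, +0.4906)
  (0,1): δ = 124.28°  ·
  (0,2): δ = 93.85°  ·
  (0,3): δ = 38.15°  ✓
  (0,4): δ = 42.42°  ✓
  (0,5): δ = 67.10°  ·
  (0,6): δ = 82.34°  ·
  (0,7): δ = 111.20°  ·
  (1,2): δ = 149.57°  ·
  (1,3): δ = 93.86°  ·
  (1,4): δ = 13.30°  ✓
  (1,5): δ = 11.39°  ✓
  (1,6): δ = 26.63°  ✓
  (1,7): δ = 55.49°  ·
  (2,3): δ = 124.29°  ·
  (2,4): δ = 43.73°  ✓
  (2,5): δ = 19.04°  ✓
  (2,6): δ = 3.80°  ✓
  (2,7): δ = 25.06°  ✓
  (3,4): δ = 99.44°  ·
  (3,5): δ = 74.75°  ·
  (3,6): δ = 59.51°  ·
  (3,7): δ = 30.65°  ✓
  (4,5): δ = 155.31°  ·
  (4,6): δ = 140.07°  ·
  (4,7): δ = 111.21°  ·
  (5,6): δ = 164.76°  ·
  (5,7): δ = 135.90°  ·
  (6,7): δ = 151.14°  ·
antipodal pairs: 10

count = 10; pairs: (0,3), (0,4), (1,4), (1,5), (1,6), (2,4), (2,5), (2,6), (2,7), (3,7)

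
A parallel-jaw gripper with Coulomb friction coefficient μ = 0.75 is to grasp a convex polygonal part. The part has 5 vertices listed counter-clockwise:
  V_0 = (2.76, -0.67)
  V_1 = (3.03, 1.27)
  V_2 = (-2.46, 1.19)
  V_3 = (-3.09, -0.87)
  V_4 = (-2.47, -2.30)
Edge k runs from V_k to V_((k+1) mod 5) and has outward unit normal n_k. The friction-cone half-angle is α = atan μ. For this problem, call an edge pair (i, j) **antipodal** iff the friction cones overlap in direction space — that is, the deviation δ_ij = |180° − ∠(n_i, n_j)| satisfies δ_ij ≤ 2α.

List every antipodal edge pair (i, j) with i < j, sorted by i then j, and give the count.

α = atan 0.75 = 36.87°;  2α = 73.74°
n_0 = (+0.9905, -0.1378)
n_1 = (-0.0146, +0.9999)
n_2 = (-0.9563, +0.2925)
n_3 = (-0.9175, -0.3978)
n_4 = (+0.2975, -0.9547)
  (0,1): δ = 81.24°  ·
  (0,2): δ = 9.08°  ✓
  (0,3): δ = 31.36°  ✓
  (0,4): δ = 115.23°  ·
  (1,2): δ = 107.84°  ·
  (1,3): δ = 67.39°  ✓
  (1,4): δ = 16.48°  ✓
  (2,3): δ = 139.56°  ·
  (2,4): δ = 55.68°  ✓
  (3,4): δ = 96.13°  ·
antipodal pairs: 5

count = 5; pairs: (0,2), (0,3), (1,3), (1,4), (2,4)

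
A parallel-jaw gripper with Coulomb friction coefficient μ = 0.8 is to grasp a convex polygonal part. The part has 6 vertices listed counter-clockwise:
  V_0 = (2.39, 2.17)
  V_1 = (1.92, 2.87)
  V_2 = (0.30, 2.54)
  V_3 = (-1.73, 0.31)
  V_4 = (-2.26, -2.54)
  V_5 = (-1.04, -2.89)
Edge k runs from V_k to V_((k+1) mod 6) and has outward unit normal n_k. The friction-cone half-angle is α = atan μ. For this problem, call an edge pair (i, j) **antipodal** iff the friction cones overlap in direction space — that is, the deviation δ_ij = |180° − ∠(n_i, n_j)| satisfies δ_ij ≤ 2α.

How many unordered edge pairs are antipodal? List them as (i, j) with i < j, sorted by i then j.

count = 8; pairs: (0,2), (0,3), (0,4), (1,4), (1,5), (2,4), (2,5), (3,5)

α = atan 0.8 = 38.66°;  2α = 77.32°
n_0 = (+0.8302, +0.5574)
n_1 = (-0.1996, +0.9799)
n_2 = (-0.7395, +0.6732)
n_3 = (-0.9831, +0.1828)
n_4 = (-0.2758, -0.9612)
n_5 = (+0.8277, -0.5611)
  (0,1): δ = 112.36°  ·
  (0,2): δ = 76.19°  ✓
  (0,3): δ = 44.41°  ✓
  (0,4): δ = 40.11°  ✓
  (0,5): δ = 111.99°  ·
  (1,2): δ = 143.83°  ·
  (1,3): δ = 112.05°  ·
  (1,4): δ = 27.52°  ✓
  (1,5): δ = 44.35°  ✓
  (2,3): δ = 148.22°  ·
  (2,4): δ = 63.70°  ✓
  (2,5): δ = 8.18°  ✓
  (3,4): δ = 95.47°  ·
  (3,5): δ = 23.60°  ✓
  (4,5): δ = 108.12°  ·
antipodal pairs: 8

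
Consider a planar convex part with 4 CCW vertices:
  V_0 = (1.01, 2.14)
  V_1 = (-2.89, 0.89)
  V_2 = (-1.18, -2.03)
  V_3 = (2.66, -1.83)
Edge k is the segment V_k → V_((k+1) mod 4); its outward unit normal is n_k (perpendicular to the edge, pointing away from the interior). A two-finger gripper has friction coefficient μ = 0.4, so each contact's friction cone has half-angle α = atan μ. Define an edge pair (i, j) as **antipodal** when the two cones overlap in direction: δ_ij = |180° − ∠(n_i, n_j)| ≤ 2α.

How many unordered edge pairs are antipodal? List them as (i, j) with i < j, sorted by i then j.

α = atan 0.4 = 21.80°;  2α = 43.60°
n_0 = (-0.3052, +0.9523)
n_1 = (-0.8629, -0.5053)
n_2 = (+0.0520, -0.9986)
n_3 = (+0.9234, +0.3838)
  (0,1): δ = 77.42°  ·
  (0,2): δ = 14.79°  ✓
  (0,3): δ = 94.80°  ·
  (1,2): δ = 117.37°  ·
  (1,3): δ = 7.79°  ✓
  (2,3): δ = 70.41°  ·
antipodal pairs: 2

count = 2; pairs: (0,2), (1,3)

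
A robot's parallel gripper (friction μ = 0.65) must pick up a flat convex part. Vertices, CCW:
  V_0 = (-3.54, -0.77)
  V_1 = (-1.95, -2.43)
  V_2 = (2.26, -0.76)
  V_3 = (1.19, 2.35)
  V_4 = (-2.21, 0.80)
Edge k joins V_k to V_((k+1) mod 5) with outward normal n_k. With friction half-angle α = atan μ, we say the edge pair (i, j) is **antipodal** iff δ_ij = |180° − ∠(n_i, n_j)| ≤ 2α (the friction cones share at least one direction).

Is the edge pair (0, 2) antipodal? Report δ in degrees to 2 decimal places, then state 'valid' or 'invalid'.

δ = 24.78°, valid

α = atan 0.65 = 33.02°;  2α = 66.05°
edge 0: e_0 = (+1.59, -1.66);  n_0 = (-0.7222, -0.6917)
edge 2: e_2 = (-1.07, +3.11);  n_2 = (+0.9456, +0.3253)
∠(n_0, n_2) = 155.22°
δ = |180° − 155.22°| = 24.78°
24.78° ≤ 2α = 66.05°  →  valid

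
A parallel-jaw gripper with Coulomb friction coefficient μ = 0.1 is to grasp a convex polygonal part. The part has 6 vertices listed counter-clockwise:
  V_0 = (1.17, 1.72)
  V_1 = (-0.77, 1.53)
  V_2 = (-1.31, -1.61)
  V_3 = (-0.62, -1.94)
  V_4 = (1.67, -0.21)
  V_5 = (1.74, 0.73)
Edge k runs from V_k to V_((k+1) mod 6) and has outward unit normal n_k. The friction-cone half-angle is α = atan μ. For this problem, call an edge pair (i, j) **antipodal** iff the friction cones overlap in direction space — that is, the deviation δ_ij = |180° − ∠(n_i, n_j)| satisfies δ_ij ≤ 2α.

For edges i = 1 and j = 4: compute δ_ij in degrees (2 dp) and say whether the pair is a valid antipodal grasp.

α = atan 0.1 = 5.71°;  2α = 11.42°
edge 1: e_1 = (-0.54, -3.14);  n_1 = (-0.9855, +0.1695)
edge 4: e_4 = (+0.07, +0.94);  n_4 = (+0.9972, -0.0743)
∠(n_1, n_4) = 174.50°
δ = |180° − 174.50°| = 5.50°
5.50° ≤ 2α = 11.42°  →  valid

δ = 5.50°, valid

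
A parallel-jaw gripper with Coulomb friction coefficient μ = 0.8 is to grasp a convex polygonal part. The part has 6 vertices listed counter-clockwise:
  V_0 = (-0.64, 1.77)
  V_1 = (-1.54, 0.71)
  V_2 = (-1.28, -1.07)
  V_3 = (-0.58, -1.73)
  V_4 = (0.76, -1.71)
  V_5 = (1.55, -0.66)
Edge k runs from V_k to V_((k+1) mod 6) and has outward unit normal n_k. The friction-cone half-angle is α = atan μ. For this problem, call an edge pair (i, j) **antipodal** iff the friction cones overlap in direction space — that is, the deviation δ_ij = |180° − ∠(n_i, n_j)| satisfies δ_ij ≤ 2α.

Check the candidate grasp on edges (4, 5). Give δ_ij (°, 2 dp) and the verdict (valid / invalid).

δ = 101.02°, invalid

α = atan 0.8 = 38.66°;  2α = 77.32°
edge 4: e_4 = (+0.79, +1.05);  n_4 = (+0.7991, -0.6012)
edge 5: e_5 = (-2.19, +2.43);  n_5 = (+0.7428, +0.6695)
∠(n_4, n_5) = 78.98°
δ = |180° − 78.98°| = 101.02°
101.02° > 2α = 77.32°  →  invalid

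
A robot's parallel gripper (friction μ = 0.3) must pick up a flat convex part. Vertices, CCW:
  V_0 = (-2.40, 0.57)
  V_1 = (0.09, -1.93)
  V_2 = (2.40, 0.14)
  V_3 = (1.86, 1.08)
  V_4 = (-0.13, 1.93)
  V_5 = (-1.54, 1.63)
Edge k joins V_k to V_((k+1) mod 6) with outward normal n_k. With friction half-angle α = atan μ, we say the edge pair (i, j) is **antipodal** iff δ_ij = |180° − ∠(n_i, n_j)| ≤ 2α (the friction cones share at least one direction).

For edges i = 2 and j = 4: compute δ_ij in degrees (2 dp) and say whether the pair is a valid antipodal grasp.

δ = 107.86°, invalid

α = atan 0.3 = 16.70°;  2α = 33.40°
edge 2: e_2 = (-0.54, +0.94);  n_2 = (+0.8671, +0.4981)
edge 4: e_4 = (-1.41, -0.30);  n_4 = (-0.2081, +0.9781)
∠(n_2, n_4) = 72.14°
δ = |180° − 72.14°| = 107.86°
107.86° > 2α = 33.40°  →  invalid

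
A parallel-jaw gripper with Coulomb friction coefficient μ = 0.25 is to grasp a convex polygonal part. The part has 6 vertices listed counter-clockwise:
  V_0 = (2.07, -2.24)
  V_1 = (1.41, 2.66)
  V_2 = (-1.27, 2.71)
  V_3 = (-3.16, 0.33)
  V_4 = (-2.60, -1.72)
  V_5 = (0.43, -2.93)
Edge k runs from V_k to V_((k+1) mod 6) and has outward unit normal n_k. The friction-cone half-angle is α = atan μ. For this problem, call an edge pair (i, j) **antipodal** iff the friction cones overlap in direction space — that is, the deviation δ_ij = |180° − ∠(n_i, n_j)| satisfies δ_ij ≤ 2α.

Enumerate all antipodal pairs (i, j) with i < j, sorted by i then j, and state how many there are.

α = atan 0.25 = 14.04°;  2α = 28.07°
n_0 = (+0.9911, +0.1335)
n_1 = (+0.0187, +0.9998)
n_2 = (-0.7831, +0.6219)
n_3 = (-0.9647, -0.2635)
n_4 = (-0.3709, -0.9287)
n_5 = (+0.3878, -0.9217)
  (0,1): δ = 98.74°  ·
  (0,2): δ = 46.12°  ·
  (0,3): δ = 7.61°  ✓
  (0,4): δ = 60.56°  ·
  (0,5): δ = 105.15°  ·
  (1,2): δ = 127.38°  ·
  (1,3): δ = 73.65°  ·
  (1,4): δ = 20.70°  ✓
  (1,5): δ = 23.89°  ✓
  (2,3): δ = 126.27°  ·
  (2,4): δ = 73.32°  ·
  (2,5): δ = 28.73°  ·
  (3,4): δ = 127.05°  ·
  (3,5): δ = 82.46°  ·
  (4,5): δ = 135.41°  ·
antipodal pairs: 3

count = 3; pairs: (0,3), (1,4), (1,5)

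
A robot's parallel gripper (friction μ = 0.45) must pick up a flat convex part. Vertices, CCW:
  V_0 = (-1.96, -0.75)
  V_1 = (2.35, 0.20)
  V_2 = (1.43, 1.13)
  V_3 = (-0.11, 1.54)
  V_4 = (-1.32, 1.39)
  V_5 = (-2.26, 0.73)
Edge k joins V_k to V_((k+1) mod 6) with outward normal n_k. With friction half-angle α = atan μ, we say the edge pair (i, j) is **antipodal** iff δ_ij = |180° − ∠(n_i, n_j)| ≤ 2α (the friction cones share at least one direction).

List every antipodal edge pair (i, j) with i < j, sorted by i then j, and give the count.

α = atan 0.45 = 24.23°;  2α = 48.46°
n_0 = (+0.2153, -0.9766)
n_1 = (+0.7109, +0.7033)
n_2 = (+0.2573, +0.9663)
n_3 = (-0.1230, +0.9924)
n_4 = (-0.5746, +0.8184)
n_5 = (-0.9801, -0.1987)
  (0,1): δ = 57.74°  ·
  (0,2): δ = 27.34°  ✓
  (0,3): δ = 5.36°  ✓
  (0,4): δ = 22.64°  ✓
  (0,5): δ = 89.03°  ·
  (1,2): δ = 149.60°  ·
  (1,3): δ = 127.62°  ·
  (1,4): δ = 99.62°  ·
  (1,5): δ = 33.23°  ✓
  (2,3): δ = 158.03°  ·
  (2,4): δ = 130.02°  ·
  (2,5): δ = 63.63°  ·
  (3,4): δ = 151.99°  ·
  (3,5): δ = 85.61°  ·
  (4,5): δ = 113.62°  ·
antipodal pairs: 4

count = 4; pairs: (0,2), (0,3), (0,4), (1,5)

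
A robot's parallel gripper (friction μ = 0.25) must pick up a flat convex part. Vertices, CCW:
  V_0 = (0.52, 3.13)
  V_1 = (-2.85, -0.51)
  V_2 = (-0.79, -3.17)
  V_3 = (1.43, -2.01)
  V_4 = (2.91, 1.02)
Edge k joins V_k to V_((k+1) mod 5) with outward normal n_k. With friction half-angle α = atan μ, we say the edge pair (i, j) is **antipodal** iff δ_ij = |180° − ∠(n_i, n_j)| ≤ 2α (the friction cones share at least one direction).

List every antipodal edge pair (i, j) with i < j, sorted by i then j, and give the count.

count = 3; pairs: (0,2), (0,3), (1,4)

α = atan 0.25 = 14.04°;  2α = 28.07°
n_0 = (-0.7338, +0.6794)
n_1 = (-0.7906, -0.6123)
n_2 = (+0.4631, -0.8863)
n_3 = (+0.8985, -0.4389)
n_4 = (+0.6618, +0.7497)
  (0,1): δ = 99.45°  ·
  (0,2): δ = 19.62°  ✓
  (0,3): δ = 16.76°  ✓
  (0,4): δ = 91.35°  ·
  (1,2): δ = 100.17°  ·
  (1,3): δ = 63.79°  ·
  (1,4): δ = 10.80°  ✓
  (2,3): δ = 143.62°  ·
  (2,4): δ = 69.03°  ·
  (3,4): δ = 105.41°  ·
antipodal pairs: 3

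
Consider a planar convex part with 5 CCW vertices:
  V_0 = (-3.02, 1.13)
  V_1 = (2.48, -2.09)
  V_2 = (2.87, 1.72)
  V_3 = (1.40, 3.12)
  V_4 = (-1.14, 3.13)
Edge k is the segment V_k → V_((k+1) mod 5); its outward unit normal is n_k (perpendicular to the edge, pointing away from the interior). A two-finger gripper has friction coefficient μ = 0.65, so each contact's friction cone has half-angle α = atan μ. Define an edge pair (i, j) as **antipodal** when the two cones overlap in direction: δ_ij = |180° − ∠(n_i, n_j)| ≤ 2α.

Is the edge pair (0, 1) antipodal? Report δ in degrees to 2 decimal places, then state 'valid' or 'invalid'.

α = atan 0.65 = 33.02°;  2α = 66.05°
edge 0: e_0 = (+5.50, -3.22);  n_0 = (-0.5052, -0.8630)
edge 1: e_1 = (+0.39, +3.81);  n_1 = (+0.9948, -0.1018)
∠(n_0, n_1) = 114.50°
δ = |180° − 114.50°| = 65.50°
65.50° ≤ 2α = 66.05°  →  valid

δ = 65.50°, valid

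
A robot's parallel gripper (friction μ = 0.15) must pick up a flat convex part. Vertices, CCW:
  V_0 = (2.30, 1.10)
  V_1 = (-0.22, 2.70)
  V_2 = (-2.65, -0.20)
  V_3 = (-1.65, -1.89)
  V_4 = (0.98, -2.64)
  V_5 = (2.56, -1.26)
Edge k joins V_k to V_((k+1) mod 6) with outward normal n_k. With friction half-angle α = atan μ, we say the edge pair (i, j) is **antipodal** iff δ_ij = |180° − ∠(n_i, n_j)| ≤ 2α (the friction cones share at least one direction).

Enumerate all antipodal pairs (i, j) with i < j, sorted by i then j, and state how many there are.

α = atan 0.15 = 8.53°;  2α = 17.06°
n_0 = (+0.5360, +0.8442)
n_1 = (-0.7665, +0.6423)
n_2 = (-0.8606, -0.5092)
n_3 = (-0.2742, -0.9617)
n_4 = (+0.6578, -0.7532)
n_5 = (+0.9940, +0.1095)
  (0,1): δ = 97.55°  ·
  (0,2): δ = 26.97°  ·
  (0,3): δ = 16.50°  ✓
  (0,4): δ = 73.55°  ·
  (0,5): δ = 128.70°  ·
  (1,2): δ = 109.43°  ·
  (1,3): δ = 65.96°  ·
  (1,4): δ = 8.90°  ✓
  (1,5): δ = 46.25°  ·
  (2,3): δ = 136.53°  ·
  (2,4): δ = 79.48°  ·
  (2,5): δ = 24.33°  ·
  (3,4): δ = 122.95°  ·
  (3,5): δ = 67.80°  ·
  (4,5): δ = 124.85°  ·
antipodal pairs: 2

count = 2; pairs: (0,3), (1,4)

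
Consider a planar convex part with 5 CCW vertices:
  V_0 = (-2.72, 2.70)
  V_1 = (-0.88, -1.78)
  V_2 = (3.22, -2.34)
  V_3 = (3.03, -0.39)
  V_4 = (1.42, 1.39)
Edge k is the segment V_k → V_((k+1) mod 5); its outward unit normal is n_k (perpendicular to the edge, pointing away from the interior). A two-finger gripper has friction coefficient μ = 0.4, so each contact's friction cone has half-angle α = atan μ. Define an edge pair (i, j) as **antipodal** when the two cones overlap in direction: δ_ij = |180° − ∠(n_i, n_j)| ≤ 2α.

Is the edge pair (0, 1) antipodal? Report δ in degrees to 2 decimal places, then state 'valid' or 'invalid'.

α = atan 0.4 = 21.80°;  2α = 43.60°
edge 0: e_0 = (+1.84, -4.48);  n_0 = (-0.9250, -0.3799)
edge 1: e_1 = (+4.10, -0.56);  n_1 = (-0.1353, -0.9908)
∠(n_0, n_1) = 59.89°
δ = |180° − 59.89°| = 120.11°
120.11° > 2α = 43.60°  →  invalid

δ = 120.11°, invalid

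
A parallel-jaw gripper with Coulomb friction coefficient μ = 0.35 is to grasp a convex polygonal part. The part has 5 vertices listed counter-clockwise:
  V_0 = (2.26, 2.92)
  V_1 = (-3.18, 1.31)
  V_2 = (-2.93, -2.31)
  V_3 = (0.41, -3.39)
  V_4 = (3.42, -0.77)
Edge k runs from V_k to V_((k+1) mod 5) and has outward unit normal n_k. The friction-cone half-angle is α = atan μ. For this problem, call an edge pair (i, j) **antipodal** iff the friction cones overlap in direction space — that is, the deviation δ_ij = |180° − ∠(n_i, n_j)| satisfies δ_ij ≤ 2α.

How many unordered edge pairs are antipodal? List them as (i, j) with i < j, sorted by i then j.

α = atan 0.35 = 19.29°;  2α = 38.58°
n_0 = (-0.2838, +0.9589)
n_1 = (-0.9976, -0.0689)
n_2 = (-0.3077, -0.9515)
n_3 = (+0.6566, -0.7543)
n_4 = (+0.9540, +0.2999)
  (0,1): δ = 102.54°  ·
  (0,2): δ = 34.41°  ✓
  (0,3): δ = 24.55°  ✓
  (0,4): δ = 90.96°  ·
  (1,2): δ = 111.87°  ·
  (1,3): δ = 52.91°  ·
  (1,4): δ = 13.50°  ✓
  (2,3): δ = 121.04°  ·
  (2,4): δ = 54.63°  ·
  (3,4): δ = 113.59°  ·
antipodal pairs: 3

count = 3; pairs: (0,2), (0,3), (1,4)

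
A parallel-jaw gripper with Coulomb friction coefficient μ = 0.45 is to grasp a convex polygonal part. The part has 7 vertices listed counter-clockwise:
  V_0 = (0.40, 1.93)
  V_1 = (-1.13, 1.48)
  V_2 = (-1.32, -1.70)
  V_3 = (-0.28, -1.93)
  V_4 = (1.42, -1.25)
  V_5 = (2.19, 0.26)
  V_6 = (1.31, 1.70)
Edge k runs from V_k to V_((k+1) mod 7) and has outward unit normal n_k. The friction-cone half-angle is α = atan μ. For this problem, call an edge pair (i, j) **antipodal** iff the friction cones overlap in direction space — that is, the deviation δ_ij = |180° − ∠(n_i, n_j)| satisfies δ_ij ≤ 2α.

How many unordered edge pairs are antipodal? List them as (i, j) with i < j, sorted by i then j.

α = atan 0.45 = 24.23°;  2α = 48.46°
n_0 = (-0.2822, +0.9594)
n_1 = (-0.9982, +0.0596)
n_2 = (-0.2159, -0.9764)
n_3 = (+0.3714, -0.9285)
n_4 = (+0.8909, -0.4543)
n_5 = (+0.8533, +0.5215)
n_6 = (+0.2450, +0.9695)
  (0,1): δ = 109.81°  ·
  (0,2): δ = 28.86°  ✓
  (0,3): δ = 5.41°  ✓
  (0,4): δ = 46.59°  ✓
  (0,5): δ = 105.04°  ·
  (0,6): δ = 149.43°  ·
  (1,2): δ = 99.05°  ·
  (1,3): δ = 64.78°  ·
  (1,4): δ = 23.60°  ✓
  (1,5): δ = 34.85°  ✓
  (1,6): δ = 79.23°  ·
  (2,3): δ = 145.73°  ·
  (2,4): δ = 104.55°  ·
  (2,5): δ = 46.10°  ✓
  (2,6): δ = 1.71°  ✓
  (3,4): δ = 138.82°  ·
  (3,5): δ = 80.37°  ·
  (3,6): δ = 35.99°  ✓
  (4,5): δ = 121.55°  ·
  (4,6): δ = 77.17°  ·
  (5,6): δ = 135.61°  ·
antipodal pairs: 8

count = 8; pairs: (0,2), (0,3), (0,4), (1,4), (1,5), (2,5), (2,6), (3,6)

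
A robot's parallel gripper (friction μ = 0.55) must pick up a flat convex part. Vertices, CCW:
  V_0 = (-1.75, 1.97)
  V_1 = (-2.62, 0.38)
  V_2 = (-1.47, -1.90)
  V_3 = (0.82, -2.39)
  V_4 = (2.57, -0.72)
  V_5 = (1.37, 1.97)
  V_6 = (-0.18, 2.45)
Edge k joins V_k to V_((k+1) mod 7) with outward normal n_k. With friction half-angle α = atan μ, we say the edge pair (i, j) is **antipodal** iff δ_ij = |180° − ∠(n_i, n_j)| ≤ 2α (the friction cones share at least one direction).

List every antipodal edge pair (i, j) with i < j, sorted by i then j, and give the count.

count = 8; pairs: (0,3), (0,4), (1,4), (1,5), (2,4), (2,5), (2,6), (3,6)

α = atan 0.55 = 28.81°;  2α = 57.62°
n_0 = (-0.8773, +0.4800)
n_1 = (-0.8929, -0.4503)
n_2 = (-0.2092, -0.9779)
n_3 = (+0.6904, -0.7234)
n_4 = (+0.9133, +0.4074)
n_5 = (+0.2958, +0.9552)
n_6 = (-0.2924, +0.9563)
  (0,1): δ = 124.55°  ·
  (0,2): δ = 73.39°  ·
  (0,3): δ = 17.65°  ✓
  (0,4): δ = 52.73°  ✓
  (0,5): δ = 101.48°  ·
  (0,6): δ = 135.69°  ·
  (1,2): δ = 128.84°  ·
  (1,3): δ = 73.11°  ·
  (1,4): δ = 2.72°  ✓
  (1,5): δ = 46.03°  ✓
  (1,6): δ = 80.23°  ·
  (2,3): δ = 124.26°  ·
  (2,4): δ = 53.88°  ✓
  (2,5): δ = 5.13°  ✓
  (2,6): δ = 29.08°  ✓
  (3,4): δ = 109.62°  ·
  (3,5): δ = 60.87°  ·
  (3,6): δ = 26.66°  ✓
  (4,5): δ = 131.25°  ·
  (4,6): δ = 97.04°  ·
  (5,6): δ = 145.79°  ·
antipodal pairs: 8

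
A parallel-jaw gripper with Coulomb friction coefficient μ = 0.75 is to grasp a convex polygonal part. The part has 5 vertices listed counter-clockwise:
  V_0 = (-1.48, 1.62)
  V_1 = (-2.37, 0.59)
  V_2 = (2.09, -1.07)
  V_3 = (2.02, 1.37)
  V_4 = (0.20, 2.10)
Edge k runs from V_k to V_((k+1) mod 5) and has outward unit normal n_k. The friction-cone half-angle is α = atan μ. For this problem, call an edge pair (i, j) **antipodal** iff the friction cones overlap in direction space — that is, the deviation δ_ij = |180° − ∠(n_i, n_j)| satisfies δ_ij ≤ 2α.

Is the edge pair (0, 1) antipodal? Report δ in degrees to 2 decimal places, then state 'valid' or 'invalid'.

δ = 69.59°, valid

α = atan 0.75 = 36.87°;  2α = 73.74°
edge 0: e_0 = (-0.89, -1.03);  n_0 = (-0.7567, +0.6538)
edge 1: e_1 = (+4.46, -1.66);  n_1 = (-0.3488, -0.9372)
∠(n_0, n_1) = 110.41°
δ = |180° − 110.41°| = 69.59°
69.59° ≤ 2α = 73.74°  →  valid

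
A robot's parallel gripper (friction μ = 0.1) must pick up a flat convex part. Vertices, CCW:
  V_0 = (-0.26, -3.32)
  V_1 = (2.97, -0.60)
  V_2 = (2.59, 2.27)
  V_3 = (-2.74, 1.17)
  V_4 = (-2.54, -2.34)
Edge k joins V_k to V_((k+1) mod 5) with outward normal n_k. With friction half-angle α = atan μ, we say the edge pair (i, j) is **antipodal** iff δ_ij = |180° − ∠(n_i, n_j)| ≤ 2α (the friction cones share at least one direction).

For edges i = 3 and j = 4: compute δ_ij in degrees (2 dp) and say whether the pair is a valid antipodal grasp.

α = atan 0.1 = 5.71°;  2α = 11.42°
edge 3: e_3 = (+0.20, -3.51);  n_3 = (-0.9984, -0.0569)
edge 4: e_4 = (+2.28, -0.98);  n_4 = (-0.3949, -0.9187)
∠(n_3, n_4) = 63.48°
δ = |180° − 63.48°| = 116.52°
116.52° > 2α = 11.42°  →  invalid

δ = 116.52°, invalid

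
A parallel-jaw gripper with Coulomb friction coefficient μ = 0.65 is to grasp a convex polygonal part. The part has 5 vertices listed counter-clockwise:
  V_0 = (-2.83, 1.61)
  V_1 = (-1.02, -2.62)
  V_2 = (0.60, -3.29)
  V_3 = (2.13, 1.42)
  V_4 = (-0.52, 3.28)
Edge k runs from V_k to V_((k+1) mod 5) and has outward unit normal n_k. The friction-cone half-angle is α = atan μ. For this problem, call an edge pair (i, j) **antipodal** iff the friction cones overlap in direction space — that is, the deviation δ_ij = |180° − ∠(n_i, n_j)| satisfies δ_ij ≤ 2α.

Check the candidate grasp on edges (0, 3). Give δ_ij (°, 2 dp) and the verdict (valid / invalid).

δ = 31.77°, valid

α = atan 0.65 = 33.02°;  2α = 66.05°
edge 0: e_0 = (+1.81, -4.23);  n_0 = (-0.9194, -0.3934)
edge 3: e_3 = (-2.65, +1.86);  n_3 = (+0.5745, +0.8185)
∠(n_0, n_3) = 148.23°
δ = |180° − 148.23°| = 31.77°
31.77° ≤ 2α = 66.05°  →  valid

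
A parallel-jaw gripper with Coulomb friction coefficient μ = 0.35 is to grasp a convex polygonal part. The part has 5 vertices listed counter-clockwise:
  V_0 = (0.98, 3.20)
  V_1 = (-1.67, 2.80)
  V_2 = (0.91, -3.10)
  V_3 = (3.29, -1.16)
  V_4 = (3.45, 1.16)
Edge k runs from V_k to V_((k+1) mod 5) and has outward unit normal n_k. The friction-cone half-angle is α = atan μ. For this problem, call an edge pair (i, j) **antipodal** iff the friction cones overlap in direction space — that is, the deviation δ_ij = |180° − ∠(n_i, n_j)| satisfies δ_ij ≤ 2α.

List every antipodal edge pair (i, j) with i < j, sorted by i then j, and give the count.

α = atan 0.35 = 19.29°;  2α = 38.58°
n_0 = (-0.1493, +0.9888)
n_1 = (-0.9162, -0.4007)
n_2 = (+0.6318, -0.7751)
n_3 = (+0.9976, -0.0688)
n_4 = (+0.6368, +0.7710)
  (0,1): δ = 74.96°  ·
  (0,2): δ = 30.60°  ✓
  (0,3): δ = 77.47°  ·
  (0,4): δ = 131.86°  ·
  (1,2): δ = 74.43°  ·
  (1,3): δ = 27.56°  ✓
  (1,4): δ = 26.83°  ✓
  (2,3): δ = 133.13°  ·
  (2,4): δ = 78.74°  ·
  (3,4): δ = 125.61°  ·
antipodal pairs: 3

count = 3; pairs: (0,2), (1,3), (1,4)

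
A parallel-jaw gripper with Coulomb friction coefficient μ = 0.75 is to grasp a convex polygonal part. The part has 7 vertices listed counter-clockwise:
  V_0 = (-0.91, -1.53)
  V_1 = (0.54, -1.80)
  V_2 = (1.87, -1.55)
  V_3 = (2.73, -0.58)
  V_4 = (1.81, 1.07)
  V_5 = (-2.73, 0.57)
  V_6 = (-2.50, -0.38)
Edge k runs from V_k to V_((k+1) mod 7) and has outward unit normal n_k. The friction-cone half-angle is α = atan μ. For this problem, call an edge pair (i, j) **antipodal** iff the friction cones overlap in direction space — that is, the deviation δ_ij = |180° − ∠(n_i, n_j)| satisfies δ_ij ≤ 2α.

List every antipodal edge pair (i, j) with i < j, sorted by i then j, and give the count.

count = 9; pairs: (0,3), (0,4), (1,3), (1,4), (2,4), (2,5), (3,5), (3,6), (4,6)

α = atan 0.75 = 36.87°;  2α = 73.74°
n_0 = (-0.1831, -0.9831)
n_1 = (+0.1847, -0.9828)
n_2 = (+0.7483, -0.6634)
n_3 = (+0.8734, +0.4870)
n_4 = (-0.1095, +0.9940)
n_5 = (-0.9719, -0.2353)
n_6 = (-0.5860, -0.8103)
  (0,1): δ = 158.81°  ·
  (0,2): δ = 121.01°  ·
  (0,3): δ = 50.31°  ✓
  (0,4): δ = 16.83°  ✓
  (0,5): δ = 114.16°  ·
  (0,6): δ = 154.67°  ·
  (1,2): δ = 142.21°  ·
  (1,3): δ = 71.50°  ✓
  (1,4): δ = 4.36°  ✓
  (1,5): δ = 92.96°  ·
  (1,6): δ = 133.48°  ·
  (2,3): δ = 109.30°  ·
  (2,4): δ = 42.16°  ✓
  (2,5): δ = 55.17°  ✓
  (2,6): δ = 95.68°  ·
  (3,4): δ = 112.86°  ·
  (3,5): δ = 15.53°  ✓
  (3,6): δ = 24.98°  ✓
  (4,5): δ = 82.68°  ·
  (4,6): δ = 42.16°  ✓
  (5,6): δ = 139.49°  ·
antipodal pairs: 9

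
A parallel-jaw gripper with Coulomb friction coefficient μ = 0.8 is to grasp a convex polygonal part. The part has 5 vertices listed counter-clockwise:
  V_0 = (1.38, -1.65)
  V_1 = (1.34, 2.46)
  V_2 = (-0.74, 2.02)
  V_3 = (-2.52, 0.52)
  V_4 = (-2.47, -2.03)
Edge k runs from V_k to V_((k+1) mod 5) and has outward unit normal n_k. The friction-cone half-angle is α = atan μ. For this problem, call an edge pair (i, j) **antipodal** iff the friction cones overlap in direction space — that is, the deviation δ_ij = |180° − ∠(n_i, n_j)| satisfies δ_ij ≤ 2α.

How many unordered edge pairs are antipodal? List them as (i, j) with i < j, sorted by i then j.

count = 4; pairs: (0,2), (0,3), (1,4), (2,4)

α = atan 0.8 = 38.66°;  2α = 77.32°
n_0 = (+1.0000, +0.0097)
n_1 = (-0.2070, +0.9783)
n_2 = (-0.6444, +0.7647)
n_3 = (-0.9998, -0.0196)
n_4 = (+0.0982, -0.9952)
  (0,1): δ = 78.61°  ·
  (0,2): δ = 50.44°  ✓
  (0,3): δ = 0.57°  ✓
  (0,4): δ = 95.08°  ·
  (1,2): δ = 151.82°  ·
  (1,3): δ = 100.82°  ·
  (1,4): δ = 6.31°  ✓
  (2,3): δ = 129.00°  ·
  (2,4): δ = 34.48°  ✓
  (3,4): δ = 85.49°  ·
antipodal pairs: 4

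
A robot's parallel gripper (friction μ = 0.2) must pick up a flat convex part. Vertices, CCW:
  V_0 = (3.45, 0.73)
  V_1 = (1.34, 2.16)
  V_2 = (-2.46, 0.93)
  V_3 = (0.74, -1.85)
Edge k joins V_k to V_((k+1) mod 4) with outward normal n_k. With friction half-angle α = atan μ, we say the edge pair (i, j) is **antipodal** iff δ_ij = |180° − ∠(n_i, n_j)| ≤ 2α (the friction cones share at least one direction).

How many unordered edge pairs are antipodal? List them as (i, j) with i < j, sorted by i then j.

count = 1; pairs: (0,2)

α = atan 0.2 = 11.31°;  2α = 22.62°
n_0 = (+0.5610, +0.8278)
n_1 = (-0.3080, +0.9514)
n_2 = (-0.6558, -0.7549)
n_3 = (+0.6895, -0.7243)
  (0,1): δ = 127.94°  ·
  (0,2): δ = 6.86°  ✓
  (0,3): δ = 77.72°  ·
  (1,2): δ = 58.92°  ·
  (1,3): δ = 25.66°  ·
  (2,3): δ = 95.43°  ·
antipodal pairs: 1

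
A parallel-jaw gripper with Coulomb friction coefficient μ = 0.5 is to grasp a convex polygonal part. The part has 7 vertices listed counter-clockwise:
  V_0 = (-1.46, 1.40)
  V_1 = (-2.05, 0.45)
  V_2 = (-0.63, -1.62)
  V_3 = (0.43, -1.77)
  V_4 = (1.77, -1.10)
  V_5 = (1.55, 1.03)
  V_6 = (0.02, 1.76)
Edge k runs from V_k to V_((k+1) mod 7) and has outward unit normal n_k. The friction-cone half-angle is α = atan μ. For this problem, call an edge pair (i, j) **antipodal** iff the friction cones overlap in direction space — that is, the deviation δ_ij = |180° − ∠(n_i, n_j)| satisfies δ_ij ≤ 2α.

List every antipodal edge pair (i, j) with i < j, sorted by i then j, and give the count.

α = atan 0.5 = 26.57°;  2α = 53.13°
n_0 = (-0.8495, +0.5276)
n_1 = (-0.8246, -0.5657)
n_2 = (-0.1401, -0.9901)
n_3 = (+0.4472, -0.8944)
n_4 = (+0.9947, +0.1027)
n_5 = (+0.4306, +0.9025)
n_6 = (-0.2364, +0.9717)
  (0,1): δ = 113.71°  ·
  (0,2): δ = 66.21°  ·
  (0,3): δ = 31.59°  ✓
  (0,4): δ = 37.74°  ✓
  (0,5): δ = 96.34°  ·
  (0,6): δ = 135.51°  ·
  (1,2): δ = 132.50°  ·
  (1,3): δ = 97.88°  ·
  (1,4): δ = 28.55°  ✓
  (1,5): δ = 30.04°  ✓
  (1,6): δ = 69.22°  ·
  (2,3): δ = 145.38°  ·
  (2,4): δ = 76.05°  ·
  (2,5): δ = 17.45°  ✓
  (2,6): δ = 21.73°  ✓
  (3,4): δ = 110.67°  ·
  (3,5): δ = 52.07°  ✓
  (3,6): δ = 12.89°  ✓
  (4,5): δ = 121.40°  ·
  (4,6): δ = 82.23°  ·
  (5,6): δ = 140.82°  ·
antipodal pairs: 8

count = 8; pairs: (0,3), (0,4), (1,4), (1,5), (2,5), (2,6), (3,5), (3,6)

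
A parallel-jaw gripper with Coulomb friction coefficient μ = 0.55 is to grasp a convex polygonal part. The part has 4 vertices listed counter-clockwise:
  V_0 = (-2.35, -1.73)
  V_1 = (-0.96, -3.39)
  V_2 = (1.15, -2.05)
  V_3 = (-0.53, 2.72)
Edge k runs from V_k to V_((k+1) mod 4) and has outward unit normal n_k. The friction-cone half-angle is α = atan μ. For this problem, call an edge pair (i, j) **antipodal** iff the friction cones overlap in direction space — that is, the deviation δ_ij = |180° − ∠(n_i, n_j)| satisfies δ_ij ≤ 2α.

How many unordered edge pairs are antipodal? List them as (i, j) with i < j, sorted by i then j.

count = 3; pairs: (0,2), (1,3), (2,3)

α = atan 0.55 = 28.81°;  2α = 57.62°
n_0 = (-0.7667, -0.6420)
n_1 = (+0.5361, -0.8442)
n_2 = (+0.9432, +0.3322)
n_3 = (-0.9256, +0.3786)
  (0,1): δ = 97.52°  ·
  (0,2): δ = 20.54°  ✓
  (0,3): δ = 117.81°  ·
  (1,2): δ = 103.02°  ·
  (1,3): δ = 35.34°  ✓
  (2,3): δ = 41.65°  ✓
antipodal pairs: 3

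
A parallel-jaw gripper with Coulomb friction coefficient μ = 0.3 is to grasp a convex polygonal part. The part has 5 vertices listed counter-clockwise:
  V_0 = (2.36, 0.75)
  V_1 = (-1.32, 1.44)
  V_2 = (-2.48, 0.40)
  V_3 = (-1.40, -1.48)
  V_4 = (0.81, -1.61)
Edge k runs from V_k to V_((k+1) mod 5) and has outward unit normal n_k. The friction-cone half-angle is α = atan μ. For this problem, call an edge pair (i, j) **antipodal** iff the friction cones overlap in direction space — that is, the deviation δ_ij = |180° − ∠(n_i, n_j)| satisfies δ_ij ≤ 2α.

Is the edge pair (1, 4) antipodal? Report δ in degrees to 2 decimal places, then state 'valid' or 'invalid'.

α = atan 0.3 = 16.70°;  2α = 33.40°
edge 1: e_1 = (-1.16, -1.04);  n_1 = (-0.6675, +0.7446)
edge 4: e_4 = (+1.55, +2.36);  n_4 = (+0.8358, -0.5490)
∠(n_1, n_4) = 165.17°
δ = |180° − 165.17°| = 14.83°
14.83° ≤ 2α = 33.40°  →  valid

δ = 14.83°, valid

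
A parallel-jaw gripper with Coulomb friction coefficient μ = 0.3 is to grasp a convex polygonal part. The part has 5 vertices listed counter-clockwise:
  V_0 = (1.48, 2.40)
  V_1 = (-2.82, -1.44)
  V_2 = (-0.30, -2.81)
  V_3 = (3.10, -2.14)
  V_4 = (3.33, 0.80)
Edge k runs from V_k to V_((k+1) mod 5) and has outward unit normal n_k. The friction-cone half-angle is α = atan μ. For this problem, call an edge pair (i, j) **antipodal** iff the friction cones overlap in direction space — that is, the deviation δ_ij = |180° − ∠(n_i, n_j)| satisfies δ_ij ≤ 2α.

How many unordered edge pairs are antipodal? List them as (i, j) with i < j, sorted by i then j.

count = 2; pairs: (0,2), (1,4)

α = atan 0.3 = 16.70°;  2α = 33.40°
n_0 = (-0.6661, +0.7459)
n_1 = (-0.4776, -0.8786)
n_2 = (+0.1933, -0.9811)
n_3 = (+0.9970, -0.0780)
n_4 = (+0.6542, +0.7564)
  (0,1): δ = 70.30°  ·
  (0,2): δ = 30.62°  ✓
  (0,3): δ = 43.76°  ·
  (0,4): δ = 97.38°  ·
  (1,2): δ = 140.32°  ·
  (1,3): δ = 65.94°  ·
  (1,4): δ = 12.32°  ✓
  (2,3): δ = 105.62°  ·
  (2,4): δ = 52.00°  ·
  (3,4): δ = 126.38°  ·
antipodal pairs: 2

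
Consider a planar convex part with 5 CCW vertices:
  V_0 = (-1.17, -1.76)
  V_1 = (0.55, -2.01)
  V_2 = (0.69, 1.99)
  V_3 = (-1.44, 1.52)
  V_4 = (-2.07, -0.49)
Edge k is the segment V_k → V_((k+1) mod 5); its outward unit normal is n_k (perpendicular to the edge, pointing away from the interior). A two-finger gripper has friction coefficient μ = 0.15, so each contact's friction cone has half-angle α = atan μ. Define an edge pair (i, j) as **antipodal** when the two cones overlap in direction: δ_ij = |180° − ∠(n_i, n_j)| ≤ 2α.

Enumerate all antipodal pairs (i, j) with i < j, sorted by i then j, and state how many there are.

count = 1; pairs: (1,3)

α = atan 0.15 = 8.53°;  2α = 17.06°
n_0 = (-0.1438, -0.9896)
n_1 = (+0.9994, -0.0350)
n_2 = (-0.2155, +0.9765)
n_3 = (-0.9542, +0.2991)
n_4 = (-0.8159, -0.5782)
  (0,1): δ = 83.73°  ·
  (0,2): δ = 20.71°  ·
  (0,3): δ = 80.87°  ·
  (0,4): δ = 133.59°  ·
  (1,2): δ = 75.55°  ·
  (1,3): δ = 15.40°  ✓
  (1,4): δ = 37.33°  ·
  (2,3): δ = 119.85°  ·
  (2,4): δ = 67.12°  ·
  (3,4): δ = 127.27°  ·
antipodal pairs: 1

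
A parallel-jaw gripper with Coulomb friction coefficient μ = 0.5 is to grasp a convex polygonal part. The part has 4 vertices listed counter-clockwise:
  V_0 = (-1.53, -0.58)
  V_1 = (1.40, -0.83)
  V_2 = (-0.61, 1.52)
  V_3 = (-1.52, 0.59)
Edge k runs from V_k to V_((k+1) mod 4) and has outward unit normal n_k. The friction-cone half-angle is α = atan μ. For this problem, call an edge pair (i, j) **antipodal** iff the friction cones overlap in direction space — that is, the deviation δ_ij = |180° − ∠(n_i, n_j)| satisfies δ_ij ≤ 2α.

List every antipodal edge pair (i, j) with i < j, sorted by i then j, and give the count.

count = 3; pairs: (0,1), (0,2), (1,3)

α = atan 0.5 = 26.57°;  2α = 53.13°
n_0 = (-0.0850, -0.9964)
n_1 = (+0.7599, +0.6500)
n_2 = (-0.7148, +0.6994)
n_3 = (-1.0000, +0.0085)
  (0,1): δ = 44.58°  ✓
  (0,2): δ = 50.50°  ✓
  (0,3): δ = 94.39°  ·
  (1,2): δ = 84.92°  ·
  (1,3): δ = 41.03°  ✓
  (2,3): δ = 136.11°  ·
antipodal pairs: 3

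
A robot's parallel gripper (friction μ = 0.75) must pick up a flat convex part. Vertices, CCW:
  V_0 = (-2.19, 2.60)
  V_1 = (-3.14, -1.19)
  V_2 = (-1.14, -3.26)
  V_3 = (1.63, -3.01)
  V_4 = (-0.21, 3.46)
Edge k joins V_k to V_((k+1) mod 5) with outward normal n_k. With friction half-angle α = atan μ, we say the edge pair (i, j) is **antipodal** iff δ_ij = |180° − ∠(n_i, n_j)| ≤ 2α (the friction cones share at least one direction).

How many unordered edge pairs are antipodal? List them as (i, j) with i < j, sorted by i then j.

α = atan 0.75 = 36.87°;  2α = 73.74°
n_0 = (-0.9700, +0.2431)
n_1 = (-0.7192, -0.6948)
n_2 = (+0.0899, -0.9960)
n_3 = (+0.9619, +0.2735)
n_4 = (-0.3984, +0.9172)
  (0,1): δ = 121.91°  ·
  (0,2): δ = 70.77°  ✓
  (0,3): δ = 29.95°  ✓
  (0,4): δ = 127.55°  ·
  (1,2): δ = 128.86°  ·
  (1,3): δ = 28.14°  ✓
  (1,4): δ = 69.46°  ✓
  (2,3): δ = 79.28°  ·
  (2,4): δ = 18.32°  ✓
  (3,4): δ = 82.40°  ·
antipodal pairs: 5

count = 5; pairs: (0,2), (0,3), (1,3), (1,4), (2,4)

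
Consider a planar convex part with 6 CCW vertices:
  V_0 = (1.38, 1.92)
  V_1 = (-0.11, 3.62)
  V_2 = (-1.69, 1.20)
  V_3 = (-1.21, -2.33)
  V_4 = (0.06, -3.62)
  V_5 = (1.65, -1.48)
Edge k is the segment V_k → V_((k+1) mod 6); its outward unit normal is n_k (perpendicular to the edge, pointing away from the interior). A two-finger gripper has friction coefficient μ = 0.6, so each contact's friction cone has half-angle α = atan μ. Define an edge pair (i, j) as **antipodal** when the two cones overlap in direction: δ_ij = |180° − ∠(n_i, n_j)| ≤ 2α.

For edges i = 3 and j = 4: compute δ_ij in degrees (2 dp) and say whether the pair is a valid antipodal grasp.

δ = 81.16°, invalid

α = atan 0.6 = 30.96°;  2α = 61.93°
edge 3: e_3 = (+1.27, -1.29);  n_3 = (-0.7126, -0.7016)
edge 4: e_4 = (+1.59, +2.14);  n_4 = (+0.8027, -0.5964)
∠(n_3, n_4) = 98.84°
δ = |180° − 98.84°| = 81.16°
81.16° > 2α = 61.93°  →  invalid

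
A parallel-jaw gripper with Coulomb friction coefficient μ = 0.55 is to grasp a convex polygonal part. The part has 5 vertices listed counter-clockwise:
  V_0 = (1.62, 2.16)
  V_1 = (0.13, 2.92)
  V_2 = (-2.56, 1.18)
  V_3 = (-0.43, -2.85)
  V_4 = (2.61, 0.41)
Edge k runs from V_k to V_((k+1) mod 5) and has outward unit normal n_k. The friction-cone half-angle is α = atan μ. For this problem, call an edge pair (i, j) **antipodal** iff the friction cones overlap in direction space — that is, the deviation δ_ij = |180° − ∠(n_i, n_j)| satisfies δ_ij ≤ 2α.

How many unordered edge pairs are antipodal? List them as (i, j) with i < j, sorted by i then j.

α = atan 0.55 = 28.81°;  2α = 57.62°
n_0 = (+0.4544, +0.8908)
n_1 = (-0.5431, +0.8397)
n_2 = (-0.8841, -0.4673)
n_3 = (+0.7314, -0.6820)
n_4 = (+0.8704, +0.4924)
  (0,1): δ = 120.08°  ·
  (0,2): δ = 35.12°  ✓
  (0,3): δ = 74.02°  ·
  (0,4): δ = 146.52°  ·
  (1,2): δ = 95.04°  ·
  (1,3): δ = 14.10°  ✓
  (1,4): δ = 86.60°  ·
  (2,3): δ = 70.86°  ·
  (2,4): δ = 1.64°  ✓
  (3,4): δ = 107.50°  ·
antipodal pairs: 3

count = 3; pairs: (0,2), (1,3), (2,4)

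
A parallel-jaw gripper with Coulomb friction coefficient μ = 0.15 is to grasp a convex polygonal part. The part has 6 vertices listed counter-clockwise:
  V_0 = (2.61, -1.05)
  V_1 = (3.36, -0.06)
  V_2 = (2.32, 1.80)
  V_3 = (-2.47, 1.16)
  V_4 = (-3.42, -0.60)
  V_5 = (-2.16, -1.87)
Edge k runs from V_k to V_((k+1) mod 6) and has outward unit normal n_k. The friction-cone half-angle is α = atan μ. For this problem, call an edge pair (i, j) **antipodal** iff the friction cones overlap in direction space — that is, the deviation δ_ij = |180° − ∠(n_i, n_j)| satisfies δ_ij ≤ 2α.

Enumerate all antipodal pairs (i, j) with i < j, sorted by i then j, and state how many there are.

α = atan 0.15 = 8.53°;  2α = 17.06°
n_0 = (+0.7971, -0.6039)
n_1 = (+0.8728, +0.4880)
n_2 = (-0.1324, +0.9912)
n_3 = (-0.8800, +0.4750)
n_4 = (-0.7099, -0.7043)
n_5 = (+0.1694, -0.9855)
  (0,1): δ = 113.64°  ·
  (0,2): δ = 45.24°  ·
  (0,3): δ = 8.79°  ✓
  (0,4): δ = 81.92°  ·
  (0,5): δ = 136.90°  ·
  (1,2): δ = 111.60°  ·
  (1,3): δ = 57.57°  ·
  (1,4): δ = 15.56°  ✓
  (1,5): δ = 70.54°  ·
  (2,3): δ = 125.97°  ·
  (2,4): δ = 52.84°  ·
  (2,5): δ = 2.14°  ✓
  (3,4): δ = 106.87°  ·
  (3,5): δ = 51.89°  ·
  (4,5): δ = 125.02°  ·
antipodal pairs: 3

count = 3; pairs: (0,3), (1,4), (2,5)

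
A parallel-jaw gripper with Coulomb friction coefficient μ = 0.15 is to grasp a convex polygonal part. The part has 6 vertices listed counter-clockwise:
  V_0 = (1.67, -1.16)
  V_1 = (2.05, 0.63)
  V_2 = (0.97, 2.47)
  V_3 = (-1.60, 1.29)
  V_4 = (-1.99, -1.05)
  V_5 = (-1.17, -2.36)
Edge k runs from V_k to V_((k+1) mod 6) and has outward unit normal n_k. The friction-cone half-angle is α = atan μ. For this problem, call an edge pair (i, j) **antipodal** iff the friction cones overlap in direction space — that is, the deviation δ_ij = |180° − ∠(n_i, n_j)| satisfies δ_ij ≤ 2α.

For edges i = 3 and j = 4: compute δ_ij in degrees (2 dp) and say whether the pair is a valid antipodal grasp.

α = atan 0.15 = 8.53°;  2α = 17.06°
edge 3: e_3 = (-0.39, -2.34);  n_3 = (-0.9864, +0.1644)
edge 4: e_4 = (+0.82, -1.31);  n_4 = (-0.8476, -0.5306)
∠(n_3, n_4) = 41.51°
δ = |180° − 41.51°| = 138.49°
138.49° > 2α = 17.06°  →  invalid

δ = 138.49°, invalid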